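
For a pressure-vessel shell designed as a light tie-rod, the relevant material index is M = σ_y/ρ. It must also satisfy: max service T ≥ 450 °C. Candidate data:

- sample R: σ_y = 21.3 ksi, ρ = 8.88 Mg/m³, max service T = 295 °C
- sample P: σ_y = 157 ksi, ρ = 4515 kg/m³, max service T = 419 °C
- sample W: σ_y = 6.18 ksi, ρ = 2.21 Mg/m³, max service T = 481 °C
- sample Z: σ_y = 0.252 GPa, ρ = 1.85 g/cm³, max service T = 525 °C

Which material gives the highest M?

sample Z

Screen on constraints: max service T ≥ 450 °C. Survivors: sample W, sample Z.
After converting to SI:
  sample W: σ_y = 42.61 MPa, ρ = 2210 kg/m³
  sample Z: σ_y = 252.0 MPa, ρ = 1850 kg/m³
  sample Z: M = 136 kN·m/kg
  sample W: M = 19.3 kN·m/kg
Sample Z ranks first.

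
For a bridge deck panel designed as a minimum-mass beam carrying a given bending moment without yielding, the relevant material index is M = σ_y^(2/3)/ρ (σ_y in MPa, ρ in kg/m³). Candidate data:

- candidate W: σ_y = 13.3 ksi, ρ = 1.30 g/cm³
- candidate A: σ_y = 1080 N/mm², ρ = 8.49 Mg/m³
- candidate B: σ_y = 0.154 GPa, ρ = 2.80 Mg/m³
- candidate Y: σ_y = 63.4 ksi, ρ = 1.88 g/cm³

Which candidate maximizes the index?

After converting to SI:
  candidate W: σ_y = 91.70 MPa, ρ = 1300 kg/m³
  candidate A: σ_y = 1080 MPa, ρ = 8490 kg/m³
  candidate B: σ_y = 154.0 MPa, ρ = 2800 kg/m³
  candidate Y: σ_y = 437.1 MPa, ρ = 1880 kg/m³
  candidate Y: M = 30.6×10⁻³
  candidate W: M = 15.6×10⁻³
  candidate A: M = 12.4×10⁻³
  candidate B: M = 10.3×10⁻³
The maximum is for candidate Y.

candidate Y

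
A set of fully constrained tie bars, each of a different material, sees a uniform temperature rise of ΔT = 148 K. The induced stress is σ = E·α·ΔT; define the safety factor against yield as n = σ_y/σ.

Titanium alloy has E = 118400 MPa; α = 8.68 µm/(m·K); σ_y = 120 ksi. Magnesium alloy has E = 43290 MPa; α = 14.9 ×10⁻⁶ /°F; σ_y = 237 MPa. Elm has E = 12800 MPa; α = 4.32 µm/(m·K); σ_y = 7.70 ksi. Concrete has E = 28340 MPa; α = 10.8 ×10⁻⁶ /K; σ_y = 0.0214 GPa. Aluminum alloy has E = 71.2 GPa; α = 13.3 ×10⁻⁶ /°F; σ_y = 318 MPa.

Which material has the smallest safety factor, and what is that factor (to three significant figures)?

concrete, n = 0.472

In consistent units (E in GPa, α in ×10⁻⁶/K, σ_y in MPa):
  titanium alloy: E = 118.4, α = 8.68, σ_y = 827.4 → σ = 152 MPa, n = 5.44
  magnesium alloy: E = 43.29, α = 26.8, σ_y = 237.0 → σ = 172 MPa, n = 1.38
  elm: E = 12.80, α = 4.32, σ_y = 53.09 → σ = 8.18 MPa, n = 6.49
  concrete: E = 28.34, α = 10.8, σ_y = 21.40 → σ = 45.3 MPa, n = 0.472
  aluminum alloy: E = 71.20, α = 23.9, σ_y = 318.0 → σ = 252 MPa, n = 1.26
The minimum is concrete at n = 0.472.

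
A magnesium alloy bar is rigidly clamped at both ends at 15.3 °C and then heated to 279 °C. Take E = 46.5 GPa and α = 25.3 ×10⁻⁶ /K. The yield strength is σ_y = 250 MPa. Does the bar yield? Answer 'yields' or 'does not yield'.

ΔT = 263.7 K. Constrained thermal stress σ = E·α·ΔT = 46.50×10³ MPa × 25.3×10⁻⁶ × 263.7 = 310 MPa (compressive).
Compare to σ_y = 250 MPa: σ ≥ σ_y, so it yields.

yields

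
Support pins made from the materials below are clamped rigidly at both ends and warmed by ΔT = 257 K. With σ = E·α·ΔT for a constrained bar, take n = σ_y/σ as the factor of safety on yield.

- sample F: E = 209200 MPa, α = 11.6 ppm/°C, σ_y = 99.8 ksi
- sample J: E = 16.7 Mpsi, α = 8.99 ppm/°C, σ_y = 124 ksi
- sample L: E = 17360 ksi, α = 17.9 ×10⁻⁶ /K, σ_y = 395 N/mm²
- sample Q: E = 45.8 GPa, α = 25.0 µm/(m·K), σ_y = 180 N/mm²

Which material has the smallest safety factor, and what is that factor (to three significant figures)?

sample Q, n = 0.612

Converting E to GPa, α to ×10⁻⁶/K, σ_y to MPa, then σ and n for each:
  sample F: E = 209.2, α = 11.6, σ_y = 688.1 → σ = 624 MPa, n = 1.10
  sample J: E = 115.1, α = 8.99, σ_y = 855.0 → σ = 266 MPa, n = 3.21
  sample L: E = 119.7, α = 17.9, σ_y = 395.0 → σ = 551 MPa, n = 0.717
  sample Q: E = 45.80, α = 25.0, σ_y = 180.0 → σ = 294 MPa, n = 0.612
Sample Q has the lowest safety factor, n = 0.612.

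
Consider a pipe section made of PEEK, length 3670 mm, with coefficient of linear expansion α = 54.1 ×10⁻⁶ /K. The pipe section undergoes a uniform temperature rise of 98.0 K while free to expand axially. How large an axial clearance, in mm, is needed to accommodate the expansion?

19.5 mm

ΔL = α·L₀·ΔT = 54.1×10⁻⁶ × 3670 mm × 98.00 K = 19.5 mm.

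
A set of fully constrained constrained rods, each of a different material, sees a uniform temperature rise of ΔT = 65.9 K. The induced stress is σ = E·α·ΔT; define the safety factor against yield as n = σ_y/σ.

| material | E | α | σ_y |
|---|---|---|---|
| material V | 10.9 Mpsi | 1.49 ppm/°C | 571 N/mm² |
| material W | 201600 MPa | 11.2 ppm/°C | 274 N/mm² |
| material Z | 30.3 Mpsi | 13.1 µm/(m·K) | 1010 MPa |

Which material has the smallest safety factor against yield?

material W

Converting E to GPa, α to ×10⁻⁶/K, σ_y to MPa, then σ and n for each:
  material V: E = 75.15, α = 1.49, σ_y = 571.0 → σ = 7.38 MPa, n = 77.4
  material W: E = 201.6, α = 11.2, σ_y = 274.0 → σ = 149 MPa, n = 1.84
  material Z: E = 208.9, α = 13.1, σ_y = 1010 → σ = 180 MPa, n = 5.60
Smallest n: material W with n = 1.84.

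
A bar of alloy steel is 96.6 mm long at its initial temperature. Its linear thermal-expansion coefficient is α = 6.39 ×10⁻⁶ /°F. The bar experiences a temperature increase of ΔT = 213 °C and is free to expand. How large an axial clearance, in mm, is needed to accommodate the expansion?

0.237 mm

Convert α: 6.39×10⁻⁶/°F × (9/5) = 11.5×10⁻⁶/K.
ΔL = α·L₀·ΔT = 11.5×10⁻⁶ × 96.6 mm × 213.0 K = 0.237 mm.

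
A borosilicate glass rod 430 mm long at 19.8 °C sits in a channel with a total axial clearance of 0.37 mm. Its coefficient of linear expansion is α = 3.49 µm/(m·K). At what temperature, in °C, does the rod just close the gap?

α·L₀·ΔT = 0.37 mm ⇒ ΔT = 0.37 / (3.49×10⁻⁶ × 430.0) = 246.6 K.
T = 19.8 + 246.6 = 266.4 °C.

266 °C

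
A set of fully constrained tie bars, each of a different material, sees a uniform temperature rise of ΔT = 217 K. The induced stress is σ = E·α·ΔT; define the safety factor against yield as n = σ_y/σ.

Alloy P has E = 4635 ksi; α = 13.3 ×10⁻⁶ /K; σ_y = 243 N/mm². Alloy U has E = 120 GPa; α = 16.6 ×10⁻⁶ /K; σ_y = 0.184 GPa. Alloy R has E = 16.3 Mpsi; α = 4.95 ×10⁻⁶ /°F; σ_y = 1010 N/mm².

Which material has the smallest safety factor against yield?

Per material, after unit conversion:
  alloy P: E = 31.96, α = 13.3, σ_y = 243.0 → σ = 92.2 MPa, n = 2.63
  alloy U: E = 120.0, α = 16.6, σ_y = 184.0 → σ = 432 MPa, n = 0.426
  alloy R: E = 112.4, α = 8.91, σ_y = 1010 → σ = 217 MPa, n = 4.65
Alloy U has the lowest safety factor, n = 0.426.

alloy U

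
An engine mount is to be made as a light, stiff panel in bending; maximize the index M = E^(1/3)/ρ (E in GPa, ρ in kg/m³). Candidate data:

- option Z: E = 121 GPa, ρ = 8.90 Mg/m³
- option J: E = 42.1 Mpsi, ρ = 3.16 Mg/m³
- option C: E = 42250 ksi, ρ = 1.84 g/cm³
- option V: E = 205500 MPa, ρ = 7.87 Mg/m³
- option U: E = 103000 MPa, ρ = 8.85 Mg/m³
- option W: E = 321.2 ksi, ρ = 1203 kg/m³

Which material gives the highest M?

option C

Normalizing units and computing the index:
  option Z: E = 121.0 GPa, ρ = 8900 kg/m³
  option J: E = 290.3 GPa, ρ = 3160 kg/m³
  option C: E = 291.3 GPa, ρ = 1840 kg/m³
  option V: E = 205.5 GPa, ρ = 7870 kg/m³
  option U: E = 103.0 GPa, ρ = 8850 kg/m³
  option W: E = 2.215 GPa, ρ = 1203 kg/m³
  option C: M = 3.60×10⁻³
  option J: M = 2.10×10⁻³
  option W: M = 1.08×10⁻³
  option V: M = 0.750×10⁻³
  option Z: M = 0.556×10⁻³
  option U: M = 0.530×10⁻³
The maximum is for option C.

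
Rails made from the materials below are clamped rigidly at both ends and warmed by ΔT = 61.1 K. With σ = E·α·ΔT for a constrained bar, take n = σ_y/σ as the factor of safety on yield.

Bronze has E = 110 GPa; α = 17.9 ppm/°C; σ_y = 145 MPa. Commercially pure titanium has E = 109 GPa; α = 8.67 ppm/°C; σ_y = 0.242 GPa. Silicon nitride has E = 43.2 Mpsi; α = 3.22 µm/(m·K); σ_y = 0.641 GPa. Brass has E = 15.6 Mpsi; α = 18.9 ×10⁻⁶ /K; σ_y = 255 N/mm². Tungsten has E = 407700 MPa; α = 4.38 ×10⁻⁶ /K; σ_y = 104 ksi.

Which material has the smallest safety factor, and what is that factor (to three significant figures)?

With everything in SI (GPa, ×10⁻⁶/K, MPa):
  bronze: E = 110.0, α = 17.9, σ_y = 145.0 → σ = 120 MPa, n = 1.21
  commercially pure titanium: E = 109.0, α = 8.67, σ_y = 242.0 → σ = 57.7 MPa, n = 4.19
  silicon nitride: E = 297.9, α = 3.22, σ_y = 641.0 → σ = 58.6 MPa, n = 10.9
  brass: E = 107.6, α = 18.9, σ_y = 255.0 → σ = 124 MPa, n = 2.05
  tungsten: E = 407.7, α = 4.38, σ_y = 717.1 → σ = 109 MPa, n = 6.57
Smallest n: bronze with n = 1.21.

bronze, n = 1.21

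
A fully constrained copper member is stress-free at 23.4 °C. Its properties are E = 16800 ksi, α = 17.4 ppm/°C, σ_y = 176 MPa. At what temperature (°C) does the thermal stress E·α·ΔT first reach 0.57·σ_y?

73.2 °C

E = 16800 ksi = 115.8 GPa.
E·α·ΔT = 100.3 MPa ⇒ ΔT = 100.3 / (115.8×10³ × 17.4×10⁻⁶) = 49.77 K.
T = 23.4 + 49.77 = 73.17 °C.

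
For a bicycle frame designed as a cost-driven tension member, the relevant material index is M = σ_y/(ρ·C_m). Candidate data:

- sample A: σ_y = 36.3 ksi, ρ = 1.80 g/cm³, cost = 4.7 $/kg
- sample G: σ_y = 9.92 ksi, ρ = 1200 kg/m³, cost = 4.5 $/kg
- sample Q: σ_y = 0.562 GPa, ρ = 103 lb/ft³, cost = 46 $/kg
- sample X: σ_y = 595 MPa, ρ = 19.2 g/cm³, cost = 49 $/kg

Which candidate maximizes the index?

In SI units:
  sample A: σ_y = 250.3 MPa, ρ = 1800 kg/m³, cost = 4.700 $/kg
  sample G: σ_y = 68.40 MPa, ρ = 1200 kg/m³, cost = 4.500 $/kg
  sample Q: σ_y = 562.0 MPa, ρ = 1650 kg/m³, cost = 46.00 $/kg
  sample X: σ_y = 595.0 MPa, ρ = 19200 kg/m³, cost = 49.00 $/kg
  sample A: M = 29.6 kN·m per $
  sample G: M = 12.7 kN·m per $
  sample Q: M = 7.40 kN·m per $
  sample X: M = 0.632 kN·m per $
Sample A has the largest M.

sample A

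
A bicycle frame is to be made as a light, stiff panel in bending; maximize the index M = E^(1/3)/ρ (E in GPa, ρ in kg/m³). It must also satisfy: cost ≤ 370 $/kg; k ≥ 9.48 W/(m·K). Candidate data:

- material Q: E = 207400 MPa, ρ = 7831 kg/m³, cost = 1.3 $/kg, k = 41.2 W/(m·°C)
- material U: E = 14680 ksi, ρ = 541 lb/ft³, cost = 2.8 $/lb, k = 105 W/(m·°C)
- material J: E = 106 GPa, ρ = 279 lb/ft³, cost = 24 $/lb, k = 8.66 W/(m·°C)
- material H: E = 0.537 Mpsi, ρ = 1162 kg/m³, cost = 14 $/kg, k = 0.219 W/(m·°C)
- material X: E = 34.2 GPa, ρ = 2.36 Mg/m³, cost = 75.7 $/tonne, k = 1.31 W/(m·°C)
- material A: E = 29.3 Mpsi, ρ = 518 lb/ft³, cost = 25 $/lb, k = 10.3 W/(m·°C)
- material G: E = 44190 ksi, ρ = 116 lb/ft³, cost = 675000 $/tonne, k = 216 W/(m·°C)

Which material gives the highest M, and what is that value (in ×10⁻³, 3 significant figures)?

material Q, M = 0.756×10⁻³

Screen on constraints: cost ≤ 370 $/kg; k ≥ 9.48 W/(m·K). Survivors: material Q, material U, material A.
In SI units:
  material Q: E = 207.4 GPa, ρ = 7831 kg/m³
  material U: E = 101.2 GPa, ρ = 8666 kg/m³
  material A: E = 202.0 GPa, ρ = 8298 kg/m³
  material Q: M = 0.756×10⁻³
  material A: M = 0.707×10⁻³
  material U: M = 0.538×10⁻³
The maximum is for material Q.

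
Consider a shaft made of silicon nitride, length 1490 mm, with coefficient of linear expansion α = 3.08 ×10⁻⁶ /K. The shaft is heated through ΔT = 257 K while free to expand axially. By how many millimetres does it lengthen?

1.18 mm

ΔL = α·L₀·ΔT = 3.08×10⁻⁶ × 1490 mm × 257.0 K = 1.18 mm.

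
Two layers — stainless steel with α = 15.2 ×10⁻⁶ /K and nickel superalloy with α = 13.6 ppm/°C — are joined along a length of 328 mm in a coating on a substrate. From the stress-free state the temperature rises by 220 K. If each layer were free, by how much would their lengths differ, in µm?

115 µm

Δα = |15.2 − 13.6|×10⁻⁶/K = 1.60×10⁻⁶/K.
ΔL_mismatch = Δα·L·ΔT = 1.60×10⁻⁶ × 328.0 mm × 220.0 K = 115 µm.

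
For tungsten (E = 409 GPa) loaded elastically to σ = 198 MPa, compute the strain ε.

4.84×10⁻⁴

ε = σ/E = 198 / 409000 = 4.84×10⁻⁴.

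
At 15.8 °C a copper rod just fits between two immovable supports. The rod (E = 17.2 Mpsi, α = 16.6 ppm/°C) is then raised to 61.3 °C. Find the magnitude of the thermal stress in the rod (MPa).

89.6 MPa

E = 17.2 Mpsi = 118.6 GPa.
ΔT = 45.50 K. Constrained thermal stress σ = E·α·ΔT = 118.6×10³ MPa × 16.6×10⁻⁶ × 45.50 = 89.6 MPa (compressive).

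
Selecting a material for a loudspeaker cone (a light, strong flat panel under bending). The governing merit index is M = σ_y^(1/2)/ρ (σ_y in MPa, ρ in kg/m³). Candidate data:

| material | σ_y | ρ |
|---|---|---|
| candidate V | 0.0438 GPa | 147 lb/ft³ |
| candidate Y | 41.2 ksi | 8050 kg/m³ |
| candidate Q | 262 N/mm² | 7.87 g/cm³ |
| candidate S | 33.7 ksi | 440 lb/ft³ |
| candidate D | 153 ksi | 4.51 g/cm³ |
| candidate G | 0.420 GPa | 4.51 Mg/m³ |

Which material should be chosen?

candidate D

In SI units:
  candidate V: σ_y = 43.80 MPa, ρ = 2355 kg/m³
  candidate Y: σ_y = 284.1 MPa, ρ = 8050 kg/m³
  candidate Q: σ_y = 262.0 MPa, ρ = 7870 kg/m³
  candidate S: σ_y = 232.4 MPa, ρ = 7048 kg/m³
  candidate D: σ_y = 1055 MPa, ρ = 4510 kg/m³
  candidate G: σ_y = 420.0 MPa, ρ = 4510 kg/m³
  candidate D: M = 7.20×10⁻³
  candidate G: M = 4.54×10⁻³
  candidate V: M = 2.81×10⁻³
  candidate S: M = 2.16×10⁻³
  candidate Y: M = 2.09×10⁻³
  candidate Q: M = 2.06×10⁻³
Candidate D ranks first.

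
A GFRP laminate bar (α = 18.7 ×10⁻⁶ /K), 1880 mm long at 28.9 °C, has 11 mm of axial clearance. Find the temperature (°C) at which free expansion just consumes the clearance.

342 °C

α·L₀·ΔT = 11.0 mm ⇒ ΔT = 11.0 / (18.7×10⁻⁶ × 1880.0) = 312.9 K.
T = 28.9 + 312.9 = 341.8 °C.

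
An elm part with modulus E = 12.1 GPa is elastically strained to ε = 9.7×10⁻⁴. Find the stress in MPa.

11.7 MPa

σ = E·ε = 12100 MPa × 9.7×10⁻⁴ = 11.7 MPa.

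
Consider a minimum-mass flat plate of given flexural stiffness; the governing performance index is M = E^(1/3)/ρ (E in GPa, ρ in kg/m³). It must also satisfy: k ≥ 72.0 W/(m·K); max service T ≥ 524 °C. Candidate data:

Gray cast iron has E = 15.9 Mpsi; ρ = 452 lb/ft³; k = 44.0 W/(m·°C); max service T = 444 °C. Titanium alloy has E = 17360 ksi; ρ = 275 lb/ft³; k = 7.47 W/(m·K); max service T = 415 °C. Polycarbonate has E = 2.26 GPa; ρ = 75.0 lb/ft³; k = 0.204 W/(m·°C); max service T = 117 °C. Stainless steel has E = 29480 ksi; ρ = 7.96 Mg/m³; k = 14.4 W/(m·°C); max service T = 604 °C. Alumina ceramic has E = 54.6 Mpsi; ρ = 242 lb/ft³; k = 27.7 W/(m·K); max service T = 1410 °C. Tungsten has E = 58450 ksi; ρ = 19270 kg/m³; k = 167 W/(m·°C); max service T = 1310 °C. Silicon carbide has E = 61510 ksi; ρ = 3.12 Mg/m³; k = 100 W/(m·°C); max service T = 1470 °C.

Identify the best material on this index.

Screen on constraints: k ≥ 72.0 W/(m·K); max service T ≥ 524 °C. Survivors: tungsten, silicon carbide.
In SI units:
  tungsten: E = 403.0 GPa, ρ = 19270 kg/m³
  silicon carbide: E = 424.1 GPa, ρ = 3120 kg/m³
  silicon carbide: M = 2.41×10⁻³
  tungsten: M = 0.383×10⁻³
Silicon carbide ranks first.

silicon carbide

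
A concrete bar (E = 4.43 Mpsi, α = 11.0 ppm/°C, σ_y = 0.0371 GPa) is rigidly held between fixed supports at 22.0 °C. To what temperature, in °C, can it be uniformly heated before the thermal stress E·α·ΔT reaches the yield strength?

E = 4.43 Mpsi = 30.54 GPa.
σ_y = 0.0371 GPa = 37.10 MPa.
E·α·ΔT = 37.10 MPa ⇒ ΔT = 37.10 / (30.54×10³ × 11.0×10⁻⁶) = 110.4 K.
T = 22.0 + 110.4 = 132.4 °C.

132 °C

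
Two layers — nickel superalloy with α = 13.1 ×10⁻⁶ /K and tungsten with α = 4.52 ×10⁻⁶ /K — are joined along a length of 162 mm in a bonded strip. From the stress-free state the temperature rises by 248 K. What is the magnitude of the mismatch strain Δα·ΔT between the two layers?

Δα = |13.1 − 4.52|×10⁻⁶/K = 8.58×10⁻⁶/K.
Mismatch strain = Δα·ΔT = 8.58×10⁻⁶ × 248.0 = 2.13×10⁻³.

2.13×10⁻³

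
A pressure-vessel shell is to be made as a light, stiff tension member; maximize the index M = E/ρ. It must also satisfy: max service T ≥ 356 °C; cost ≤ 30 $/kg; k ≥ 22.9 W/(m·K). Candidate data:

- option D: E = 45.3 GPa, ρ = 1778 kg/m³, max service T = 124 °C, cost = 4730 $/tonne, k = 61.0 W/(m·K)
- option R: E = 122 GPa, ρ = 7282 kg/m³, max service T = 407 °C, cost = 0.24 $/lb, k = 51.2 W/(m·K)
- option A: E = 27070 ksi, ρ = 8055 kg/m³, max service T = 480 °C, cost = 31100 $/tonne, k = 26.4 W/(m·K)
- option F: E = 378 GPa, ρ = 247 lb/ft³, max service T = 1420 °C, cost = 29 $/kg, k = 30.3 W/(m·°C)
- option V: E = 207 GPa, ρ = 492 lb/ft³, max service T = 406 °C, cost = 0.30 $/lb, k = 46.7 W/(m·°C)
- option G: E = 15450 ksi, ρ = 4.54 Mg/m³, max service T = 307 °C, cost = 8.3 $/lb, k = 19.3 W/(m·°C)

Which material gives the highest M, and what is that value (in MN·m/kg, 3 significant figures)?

Screen on constraints: max service T ≥ 356 °C; cost ≤ 30 $/kg; k ≥ 22.9 W/(m·K). Survivors: option R, option F, option V.
After converting to SI:
  option R: E = 122.0 GPa, ρ = 7282 kg/m³
  option F: E = 378.0 GPa, ρ = 3957 kg/m³
  option V: E = 207.0 GPa, ρ = 7881 kg/m³
  option F: M = 95.5 MN·m/kg
  option V: M = 26.3 MN·m/kg
  option R: M = 16.8 MN·m/kg
Option F has the largest M.

option F, M = 95.5 MN·m/kg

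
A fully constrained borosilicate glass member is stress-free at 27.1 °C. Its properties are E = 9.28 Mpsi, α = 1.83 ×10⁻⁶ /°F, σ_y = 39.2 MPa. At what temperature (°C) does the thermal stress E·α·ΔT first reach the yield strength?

213 °C

E = 9.28 Mpsi = 63.98 GPa.
α = 1.83×10⁻⁶/°F × 9/5 = 3.29×10⁻⁶/K.
E·α·ΔT = 39.20 MPa ⇒ ΔT = 39.20 / (63.98×10³ × 3.29×10⁻⁶) = 186.0 K.
T = 27.1 + 186.0 = 213.1 °C.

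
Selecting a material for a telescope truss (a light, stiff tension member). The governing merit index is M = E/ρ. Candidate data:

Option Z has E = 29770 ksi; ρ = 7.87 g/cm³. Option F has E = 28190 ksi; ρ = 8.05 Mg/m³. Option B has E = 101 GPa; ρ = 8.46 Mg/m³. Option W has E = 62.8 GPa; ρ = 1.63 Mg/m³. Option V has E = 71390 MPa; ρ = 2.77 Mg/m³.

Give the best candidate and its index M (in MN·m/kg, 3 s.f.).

option W, M = 38.5 MN·m/kg

Putting every candidate on a common basis:
  option Z: E = 205.3 GPa, ρ = 7870 kg/m³
  option F: E = 194.4 GPa, ρ = 8050 kg/m³
  option B: E = 101.0 GPa, ρ = 8460 kg/m³
  option W: E = 62.80 GPa, ρ = 1630 kg/m³
  option V: E = 71.39 GPa, ρ = 2770 kg/m³
  option W: M = 38.5 MN·m/kg
  option Z: M = 26.1 MN·m/kg
  option V: M = 25.8 MN·m/kg
  option F: M = 24.1 MN·m/kg
  option B: M = 11.9 MN·m/kg
Option W has the largest M.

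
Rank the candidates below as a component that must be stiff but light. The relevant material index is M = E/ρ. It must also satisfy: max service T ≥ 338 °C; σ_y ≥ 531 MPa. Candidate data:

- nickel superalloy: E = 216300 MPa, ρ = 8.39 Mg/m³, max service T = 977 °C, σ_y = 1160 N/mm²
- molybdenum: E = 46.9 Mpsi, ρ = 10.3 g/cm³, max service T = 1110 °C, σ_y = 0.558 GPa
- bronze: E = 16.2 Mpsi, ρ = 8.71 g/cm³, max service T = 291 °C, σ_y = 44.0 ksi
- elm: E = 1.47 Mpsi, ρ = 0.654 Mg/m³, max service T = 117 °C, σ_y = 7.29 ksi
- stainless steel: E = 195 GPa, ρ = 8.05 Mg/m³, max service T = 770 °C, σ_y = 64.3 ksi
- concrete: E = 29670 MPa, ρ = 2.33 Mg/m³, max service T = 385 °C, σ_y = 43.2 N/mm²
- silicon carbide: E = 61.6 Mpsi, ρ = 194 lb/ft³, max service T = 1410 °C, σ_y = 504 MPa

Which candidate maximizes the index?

Screen on constraints: max service T ≥ 338 °C; σ_y ≥ 531 MPa. Survivors: nickel superalloy, molybdenum.
In SI units:
  nickel superalloy: E = 216.3 GPa, ρ = 8390 kg/m³
  molybdenum: E = 323.4 GPa, ρ = 10300 kg/m³
  molybdenum: M = 31.4 MN·m/kg
  nickel superalloy: M = 25.8 MN·m/kg
Highest index: molybdenum.

molybdenum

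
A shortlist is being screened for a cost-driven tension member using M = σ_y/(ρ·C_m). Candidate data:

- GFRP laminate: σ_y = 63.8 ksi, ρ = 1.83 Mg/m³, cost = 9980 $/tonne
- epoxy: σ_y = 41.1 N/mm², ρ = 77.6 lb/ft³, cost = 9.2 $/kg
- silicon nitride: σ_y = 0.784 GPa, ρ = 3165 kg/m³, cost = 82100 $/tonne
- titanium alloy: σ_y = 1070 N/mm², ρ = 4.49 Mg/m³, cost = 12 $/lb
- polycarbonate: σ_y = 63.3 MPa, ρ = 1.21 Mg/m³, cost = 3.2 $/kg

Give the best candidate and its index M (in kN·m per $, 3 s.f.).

GFRP laminate, M = 24.1 kN·m per $

Putting every candidate on a common basis:
  GFRP laminate: σ_y = 439.9 MPa, ρ = 1830 kg/m³, cost = 9.980 $/kg
  epoxy: σ_y = 41.10 MPa, ρ = 1243 kg/m³, cost = 9.200 $/kg
  silicon nitride: σ_y = 784.0 MPa, ρ = 3165 kg/m³, cost = 82.10 $/kg
  titanium alloy: σ_y = 1070 MPa, ρ = 4490 kg/m³, cost = 26.46 $/kg
  polycarbonate: σ_y = 63.30 MPa, ρ = 1210 kg/m³, cost = 3.200 $/kg
  GFRP laminate: M = 24.1 kN·m per $
  polycarbonate: M = 16.3 kN·m per $
  titanium alloy: M = 9.01 kN·m per $
  epoxy: M = 3.59 kN·m per $
  silicon nitride: M = 3.02 kN·m per $
Highest index: GFRP laminate.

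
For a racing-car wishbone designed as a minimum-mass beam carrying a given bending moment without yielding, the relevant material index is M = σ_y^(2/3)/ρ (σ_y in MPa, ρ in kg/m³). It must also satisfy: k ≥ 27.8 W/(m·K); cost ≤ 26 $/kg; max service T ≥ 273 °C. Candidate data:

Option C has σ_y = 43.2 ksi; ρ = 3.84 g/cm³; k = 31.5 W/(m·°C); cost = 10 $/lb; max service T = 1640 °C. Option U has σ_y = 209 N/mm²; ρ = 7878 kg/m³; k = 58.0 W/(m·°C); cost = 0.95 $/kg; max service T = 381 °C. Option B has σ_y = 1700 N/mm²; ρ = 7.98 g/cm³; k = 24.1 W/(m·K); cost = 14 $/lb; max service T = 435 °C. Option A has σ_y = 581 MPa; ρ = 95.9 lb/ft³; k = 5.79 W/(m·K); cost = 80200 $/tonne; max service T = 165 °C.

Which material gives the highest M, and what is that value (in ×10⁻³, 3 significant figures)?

option C, M = 11.6×10⁻³

Screen on constraints: k ≥ 27.8 W/(m·K); cost ≤ 26 $/kg; max service T ≥ 273 °C. Survivors: option C, option U.
Normalizing units and computing the index:
  option C: σ_y = 297.9 MPa, ρ = 3840 kg/m³
  option U: σ_y = 209.0 MPa, ρ = 7878 kg/m³
  option C: M = 11.6×10⁻³
  option U: M = 4.47×10⁻³
Option C has the largest M.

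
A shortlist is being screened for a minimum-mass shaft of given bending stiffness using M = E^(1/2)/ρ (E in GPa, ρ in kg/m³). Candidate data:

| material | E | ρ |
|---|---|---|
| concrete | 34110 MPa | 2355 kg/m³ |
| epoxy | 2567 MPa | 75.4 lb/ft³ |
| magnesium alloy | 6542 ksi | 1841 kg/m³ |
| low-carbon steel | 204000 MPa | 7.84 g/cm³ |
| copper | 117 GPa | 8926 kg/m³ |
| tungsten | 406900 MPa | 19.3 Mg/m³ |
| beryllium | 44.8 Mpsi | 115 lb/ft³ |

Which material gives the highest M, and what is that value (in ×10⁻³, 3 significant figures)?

beryllium, M = 9.54×10⁻³

After converting to SI:
  concrete: E = 34.11 GPa, ρ = 2355 kg/m³
  epoxy: E = 2.567 GPa, ρ = 1208 kg/m³
  magnesium alloy: E = 45.11 GPa, ρ = 1841 kg/m³
  low-carbon steel: E = 204.0 GPa, ρ = 7840 kg/m³
  copper: E = 117.0 GPa, ρ = 8926 kg/m³
  tungsten: E = 406.9 GPa, ρ = 19300 kg/m³
  beryllium: E = 308.9 GPa, ρ = 1842 kg/m³
  beryllium: M = 9.54×10⁻³
  magnesium alloy: M = 3.65×10⁻³
  concrete: M = 2.48×10⁻³
  low-carbon steel: M = 1.82×10⁻³
  epoxy: M = 1.33×10⁻³
  copper: M = 1.21×10⁻³
  tungsten: M = 1.05×10⁻³
Beryllium ranks first.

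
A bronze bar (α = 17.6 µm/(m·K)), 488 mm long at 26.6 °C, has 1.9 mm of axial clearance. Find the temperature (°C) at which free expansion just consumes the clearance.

α·L₀·ΔT = 1.9 mm ⇒ ΔT = 1.9 / (17.6×10⁻⁶ × 488.0) = 221.2 K.
T = 26.6 + 221.2 = 247.8 °C.

248 °C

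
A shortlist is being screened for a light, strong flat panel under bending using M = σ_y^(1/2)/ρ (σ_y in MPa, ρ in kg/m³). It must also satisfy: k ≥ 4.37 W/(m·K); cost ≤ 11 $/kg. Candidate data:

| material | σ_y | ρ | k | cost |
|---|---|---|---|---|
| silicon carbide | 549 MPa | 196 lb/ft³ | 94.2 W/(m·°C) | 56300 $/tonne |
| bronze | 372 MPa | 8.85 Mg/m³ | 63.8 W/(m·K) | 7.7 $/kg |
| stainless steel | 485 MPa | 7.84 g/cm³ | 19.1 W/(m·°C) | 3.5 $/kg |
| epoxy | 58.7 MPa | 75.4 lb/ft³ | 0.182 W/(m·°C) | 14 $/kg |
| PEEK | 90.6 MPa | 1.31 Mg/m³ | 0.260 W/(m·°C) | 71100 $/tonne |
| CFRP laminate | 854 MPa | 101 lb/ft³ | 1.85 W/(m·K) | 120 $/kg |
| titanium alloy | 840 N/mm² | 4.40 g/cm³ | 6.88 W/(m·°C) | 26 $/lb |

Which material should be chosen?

stainless steel

Screen on constraints: k ≥ 4.37 W/(m·K); cost ≤ 11 $/kg. Survivors: bronze, stainless steel.
In SI units:
  bronze: σ_y = 372.0 MPa, ρ = 8850 kg/m³
  stainless steel: σ_y = 485.0 MPa, ρ = 7840 kg/m³
  stainless steel: M = 2.81×10⁻³
  bronze: M = 2.18×10⁻³
The maximum is for stainless steel.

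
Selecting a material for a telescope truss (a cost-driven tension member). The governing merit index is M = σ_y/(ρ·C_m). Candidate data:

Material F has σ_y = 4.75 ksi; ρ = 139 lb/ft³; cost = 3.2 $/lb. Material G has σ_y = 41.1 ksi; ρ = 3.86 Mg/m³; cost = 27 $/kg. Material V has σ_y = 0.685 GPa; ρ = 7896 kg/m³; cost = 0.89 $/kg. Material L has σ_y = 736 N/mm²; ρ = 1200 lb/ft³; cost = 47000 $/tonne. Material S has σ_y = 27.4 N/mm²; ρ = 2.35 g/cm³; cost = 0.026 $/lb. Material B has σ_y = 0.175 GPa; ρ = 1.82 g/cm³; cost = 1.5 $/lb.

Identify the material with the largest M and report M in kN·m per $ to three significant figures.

After converting to SI:
  material F: σ_y = 32.75 MPa, ρ = 2227 kg/m³, cost = 7.055 $/kg
  material G: σ_y = 283.4 MPa, ρ = 3860 kg/m³, cost = 27.00 $/kg
  material V: σ_y = 685.0 MPa, ρ = 7896 kg/m³, cost = 0.8900 $/kg
  material L: σ_y = 736.0 MPa, ρ = 19220 kg/m³, cost = 47.00 $/kg
  material S: σ_y = 27.40 MPa, ρ = 2350 kg/m³, cost = 0.05732 $/kg
  material B: σ_y = 175.0 MPa, ρ = 1820 kg/m³, cost = 3.307 $/kg
  material S: M = 203 kN·m per $
  material V: M = 97.5 kN·m per $
  material B: M = 29.1 kN·m per $
  material G: M = 2.72 kN·m per $
  material F: M = 2.08 kN·m per $
  material L: M = 0.815 kN·m per $
Material S ranks first.

material S, M = 203 kN·m per $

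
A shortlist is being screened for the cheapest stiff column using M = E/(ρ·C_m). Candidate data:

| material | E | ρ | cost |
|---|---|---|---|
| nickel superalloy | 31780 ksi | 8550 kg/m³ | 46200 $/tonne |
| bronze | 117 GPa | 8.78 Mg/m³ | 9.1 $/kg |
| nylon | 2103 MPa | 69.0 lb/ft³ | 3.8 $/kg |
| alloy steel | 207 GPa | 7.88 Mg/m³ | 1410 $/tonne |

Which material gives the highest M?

alloy steel

After converting to SI:
  nickel superalloy: E = 219.1 GPa, ρ = 8550 kg/m³, cost = 46.20 $/kg
  bronze: E = 117.0 GPa, ρ = 8780 kg/m³, cost = 9.100 $/kg
  nylon: E = 2.103 GPa, ρ = 1105 kg/m³, cost = 3.800 $/kg
  alloy steel: E = 207.0 GPa, ρ = 7880 kg/m³, cost = 1.410 $/kg
  alloy steel: M = 18.6 MN·m per $
  bronze: M = 1.46 MN·m per $
  nickel superalloy: M = 0.555 MN·m per $
  nylon: M = 0.501 MN·m per $
Alloy steel ranks first.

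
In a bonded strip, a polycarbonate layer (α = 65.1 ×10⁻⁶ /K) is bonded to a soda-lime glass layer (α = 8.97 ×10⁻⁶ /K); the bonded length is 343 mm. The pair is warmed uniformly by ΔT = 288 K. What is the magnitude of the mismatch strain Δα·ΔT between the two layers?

0.0162

Δα = |65.1 − 8.97|×10⁻⁶/K = 56.1×10⁻⁶/K.
Mismatch strain = Δα·ΔT = 56.1×10⁻⁶ × 288.0 = 0.0162.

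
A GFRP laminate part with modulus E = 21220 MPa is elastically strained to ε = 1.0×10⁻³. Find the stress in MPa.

21.2 MPa

E = 21220 MPa = 21.22 GPa.
σ = E·ε = 21220 MPa × 1.0×10⁻³ = 21.2 MPa.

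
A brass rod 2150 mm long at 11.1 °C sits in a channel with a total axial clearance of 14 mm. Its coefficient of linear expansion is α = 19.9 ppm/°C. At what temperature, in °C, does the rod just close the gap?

338 °C

α·L₀·ΔT = 14.0 mm ⇒ ΔT = 14.0 / (19.9×10⁻⁶ × 2150.0) = 327.2 K.
T = 11.1 + 327.2 = 338.3 °C.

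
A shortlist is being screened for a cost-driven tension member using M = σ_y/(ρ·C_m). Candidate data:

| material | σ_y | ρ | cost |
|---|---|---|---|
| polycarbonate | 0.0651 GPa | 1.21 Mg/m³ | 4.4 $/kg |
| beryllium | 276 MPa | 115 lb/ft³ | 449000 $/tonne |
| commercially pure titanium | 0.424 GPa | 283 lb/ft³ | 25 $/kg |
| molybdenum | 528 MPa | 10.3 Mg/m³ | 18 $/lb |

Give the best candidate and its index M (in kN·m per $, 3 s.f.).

Normalizing units and computing the index:
  polycarbonate: σ_y = 65.10 MPa, ρ = 1210 kg/m³, cost = 4.400 $/kg
  beryllium: σ_y = 276.0 MPa, ρ = 1842 kg/m³, cost = 449.0 $/kg
  commercially pure titanium: σ_y = 424.0 MPa, ρ = 4533 kg/m³, cost = 25.00 $/kg
  molybdenum: σ_y = 528.0 MPa, ρ = 10300 kg/m³, cost = 39.68 $/kg
  polycarbonate: M = 12.2 kN·m per $
  commercially pure titanium: M = 3.74 kN·m per $
  molybdenum: M = 1.29 kN·m per $
  beryllium: M = 0.334 kN·m per $
Polycarbonate has the largest M.

polycarbonate, M = 12.2 kN·m per $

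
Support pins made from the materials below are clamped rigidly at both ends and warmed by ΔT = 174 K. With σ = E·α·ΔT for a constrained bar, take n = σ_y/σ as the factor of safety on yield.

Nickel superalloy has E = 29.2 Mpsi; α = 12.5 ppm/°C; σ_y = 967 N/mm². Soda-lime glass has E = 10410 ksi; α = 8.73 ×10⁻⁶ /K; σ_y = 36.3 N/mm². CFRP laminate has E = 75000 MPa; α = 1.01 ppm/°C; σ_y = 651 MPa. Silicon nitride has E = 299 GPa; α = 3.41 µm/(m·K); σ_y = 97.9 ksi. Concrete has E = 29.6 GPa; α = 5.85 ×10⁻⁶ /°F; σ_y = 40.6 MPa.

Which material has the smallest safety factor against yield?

Per material, after unit conversion:
  nickel superalloy: E = 201.3, α = 12.5, σ_y = 967.0 → σ = 438 MPa, n = 2.21
  soda-lime glass: E = 71.77, α = 8.73, σ_y = 36.30 → σ = 109 MPa, n = 0.333
  CFRP laminate: E = 75.00, α = 1.01, σ_y = 651.0 → σ = 13.2 MPa, n = 49.4
  silicon nitride: E = 299.0, α = 3.41, σ_y = 675.0 → σ = 177 MPa, n = 3.80
  concrete: E = 29.60, α = 10.5, σ_y = 40.60 → σ = 54.2 MPa, n = 0.749
The minimum is soda-lime glass at n = 0.333.

soda-lime glass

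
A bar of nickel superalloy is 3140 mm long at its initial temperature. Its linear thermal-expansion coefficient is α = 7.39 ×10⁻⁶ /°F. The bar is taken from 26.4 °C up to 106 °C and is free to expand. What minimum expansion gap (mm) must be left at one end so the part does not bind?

3.32 mm

Convert α: 7.39×10⁻⁶/°F × (9/5) = 13.3×10⁻⁶/K.
ΔT = 106 − 26.4 = 79.60 K.
ΔL = α·L₀·ΔT = 13.3×10⁻⁶ × 3140 mm × 79.60 K = 3.32 mm.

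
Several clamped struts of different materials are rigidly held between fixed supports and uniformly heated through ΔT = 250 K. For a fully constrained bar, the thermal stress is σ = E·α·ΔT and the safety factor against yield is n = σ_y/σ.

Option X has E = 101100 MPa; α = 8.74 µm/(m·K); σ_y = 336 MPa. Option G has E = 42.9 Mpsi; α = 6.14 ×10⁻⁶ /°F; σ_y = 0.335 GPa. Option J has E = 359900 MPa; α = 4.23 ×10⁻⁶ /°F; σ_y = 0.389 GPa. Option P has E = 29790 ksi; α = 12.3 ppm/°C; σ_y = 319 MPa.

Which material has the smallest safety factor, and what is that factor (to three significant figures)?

option G, n = 0.410

In consistent units (E in GPa, α in ×10⁻⁶/K, σ_y in MPa):
  option X: E = 101.1, α = 8.74, σ_y = 336.0 → σ = 221 MPa, n = 1.52
  option G: E = 295.8, α = 11.1, σ_y = 335.0 → σ = 817 MPa, n = 0.410
  option J: E = 359.9, α = 7.61, σ_y = 389.0 → σ = 685 MPa, n = 0.568
  option P: E = 205.4, α = 12.3, σ_y = 319.0 → σ = 632 MPa, n = 0.505
Option G has the lowest safety factor, n = 0.410.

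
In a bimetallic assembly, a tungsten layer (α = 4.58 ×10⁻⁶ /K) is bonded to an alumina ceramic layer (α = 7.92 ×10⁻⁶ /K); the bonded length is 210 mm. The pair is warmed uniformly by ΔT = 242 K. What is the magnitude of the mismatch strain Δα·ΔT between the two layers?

Δα = |4.58 − 7.92|×10⁻⁶/K = 3.34×10⁻⁶/K.
Mismatch strain = Δα·ΔT = 3.34×10⁻⁶ × 242.0 = 8.08×10⁻⁴.

8.08×10⁻⁴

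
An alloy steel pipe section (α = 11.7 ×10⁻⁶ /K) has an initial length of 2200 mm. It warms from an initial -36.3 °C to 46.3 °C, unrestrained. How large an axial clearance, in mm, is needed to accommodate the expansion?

2.13 mm

ΔT = 46.3 − (-36.3) = 82.60 K.
ΔL = α·L₀·ΔT = 11.7×10⁻⁶ × 2200 mm × 82.60 K = 2.13 mm.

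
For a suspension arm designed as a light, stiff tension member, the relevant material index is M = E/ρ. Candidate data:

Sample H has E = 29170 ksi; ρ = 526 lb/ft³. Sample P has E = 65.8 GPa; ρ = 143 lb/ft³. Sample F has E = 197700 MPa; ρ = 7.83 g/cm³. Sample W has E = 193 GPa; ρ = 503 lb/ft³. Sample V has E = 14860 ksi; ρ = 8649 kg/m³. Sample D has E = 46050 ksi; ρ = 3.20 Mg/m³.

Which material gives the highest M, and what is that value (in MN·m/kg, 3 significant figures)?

Putting every candidate on a common basis:
  sample H: E = 201.1 GPa, ρ = 8426 kg/m³
  sample P: E = 65.80 GPa, ρ = 2291 kg/m³
  sample F: E = 197.7 GPa, ρ = 7830 kg/m³
  sample W: E = 193.0 GPa, ρ = 8057 kg/m³
  sample V: E = 102.5 GPa, ρ = 8649 kg/m³
  sample D: E = 317.5 GPa, ρ = 3200 kg/m³
  sample D: M = 99.2 MN·m/kg
  sample P: M = 28.7 MN·m/kg
  sample F: M = 25.2 MN·m/kg
  sample W: M = 24.0 MN·m/kg
  sample H: M = 23.9 MN·m/kg
  sample V: M = 11.8 MN·m/kg
Highest index: sample D.

sample D, M = 99.2 MN·m/kg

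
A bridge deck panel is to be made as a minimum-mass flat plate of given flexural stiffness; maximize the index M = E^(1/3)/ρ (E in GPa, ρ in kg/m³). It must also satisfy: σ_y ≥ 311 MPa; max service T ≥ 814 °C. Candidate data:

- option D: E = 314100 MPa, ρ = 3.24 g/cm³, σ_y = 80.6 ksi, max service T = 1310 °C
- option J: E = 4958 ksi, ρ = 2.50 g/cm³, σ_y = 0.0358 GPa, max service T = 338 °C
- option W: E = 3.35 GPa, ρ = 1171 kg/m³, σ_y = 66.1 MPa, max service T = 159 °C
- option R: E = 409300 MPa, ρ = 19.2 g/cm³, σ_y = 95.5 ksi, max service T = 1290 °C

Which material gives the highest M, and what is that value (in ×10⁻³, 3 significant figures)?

Screen on constraints: σ_y ≥ 311 MPa; max service T ≥ 814 °C. Survivors: option D, option R.
After converting to SI:
  option D: E = 314.1 GPa, ρ = 3240 kg/m³
  option R: E = 409.3 GPa, ρ = 19200 kg/m³
  option D: M = 2.10×10⁻³
  option R: M = 0.387×10⁻³
Option D ranks first.

option D, M = 2.10×10⁻³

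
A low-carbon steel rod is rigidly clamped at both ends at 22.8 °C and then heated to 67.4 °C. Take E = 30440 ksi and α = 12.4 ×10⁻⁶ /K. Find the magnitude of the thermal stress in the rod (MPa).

116 MPa

E = 30440 ksi = 209.9 GPa.
ΔT = 44.60 K. Constrained thermal stress σ = E·α·ΔT = 209.9×10³ MPa × 12.4×10⁻⁶ × 44.60 = 116 MPa (compressive).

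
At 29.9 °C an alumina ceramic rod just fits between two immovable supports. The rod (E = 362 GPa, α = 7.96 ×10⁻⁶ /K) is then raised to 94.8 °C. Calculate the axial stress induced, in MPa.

187 MPa

ΔT = 64.90 K. Constrained thermal stress σ = E·α·ΔT = 362.0×10³ MPa × 7.96×10⁻⁶ × 64.90 = 187 MPa (compressive).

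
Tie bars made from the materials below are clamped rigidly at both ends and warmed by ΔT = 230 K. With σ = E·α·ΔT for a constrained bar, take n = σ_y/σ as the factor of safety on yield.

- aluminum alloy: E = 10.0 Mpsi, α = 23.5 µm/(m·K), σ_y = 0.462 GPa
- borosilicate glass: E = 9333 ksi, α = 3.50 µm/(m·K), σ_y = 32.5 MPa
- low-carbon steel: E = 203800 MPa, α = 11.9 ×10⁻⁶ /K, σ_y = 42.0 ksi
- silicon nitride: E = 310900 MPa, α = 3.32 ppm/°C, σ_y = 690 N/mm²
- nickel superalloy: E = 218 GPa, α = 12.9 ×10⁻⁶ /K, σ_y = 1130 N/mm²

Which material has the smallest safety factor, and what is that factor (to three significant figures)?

In consistent units (E in GPa, α in ×10⁻⁶/K, σ_y in MPa):
  aluminum alloy: E = 68.95, α = 23.5, σ_y = 462.0 → σ = 373 MPa, n = 1.24
  borosilicate glass: E = 64.35, α = 3.50, σ_y = 32.50 → σ = 51.8 MPa, n = 0.627
  low-carbon steel: E = 203.8, α = 11.9, σ_y = 289.6 → σ = 558 MPa, n = 0.519
  silicon nitride: E = 310.9, α = 3.32, σ_y = 690.0 → σ = 237 MPa, n = 2.91
  nickel superalloy: E = 218.0, α = 12.9, σ_y = 1130 → σ = 647 MPa, n = 1.75
The minimum is low-carbon steel at n = 0.519.

low-carbon steel, n = 0.519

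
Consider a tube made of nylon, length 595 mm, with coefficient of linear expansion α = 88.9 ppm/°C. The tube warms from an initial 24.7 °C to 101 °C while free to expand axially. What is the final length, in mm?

ΔT = 101 − 24.7 = 76.30 K.
ΔL = α·L₀·ΔT = 88.9×10⁻⁶ × 595 mm × 76.30 K = 4.04 mm.
L = L₀ + ΔL = 595 + 4.04 = 599.04 mm.

599.04 mm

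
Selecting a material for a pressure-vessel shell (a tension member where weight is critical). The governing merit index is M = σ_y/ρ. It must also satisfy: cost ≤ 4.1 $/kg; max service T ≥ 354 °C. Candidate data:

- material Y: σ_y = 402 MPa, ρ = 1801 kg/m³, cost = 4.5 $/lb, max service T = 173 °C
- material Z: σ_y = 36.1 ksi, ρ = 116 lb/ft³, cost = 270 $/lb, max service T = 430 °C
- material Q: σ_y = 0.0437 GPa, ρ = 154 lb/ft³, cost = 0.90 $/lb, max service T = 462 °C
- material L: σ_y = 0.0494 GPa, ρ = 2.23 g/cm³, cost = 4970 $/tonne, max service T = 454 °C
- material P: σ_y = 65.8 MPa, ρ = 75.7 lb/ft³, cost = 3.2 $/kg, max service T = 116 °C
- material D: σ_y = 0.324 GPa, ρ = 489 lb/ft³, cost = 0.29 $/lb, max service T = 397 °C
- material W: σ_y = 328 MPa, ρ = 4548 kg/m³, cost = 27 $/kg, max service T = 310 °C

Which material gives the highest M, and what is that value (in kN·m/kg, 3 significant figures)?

Screen on constraints: cost ≤ 4.1 $/kg; max service T ≥ 354 °C. Survivors: material Q, material D.
Putting every candidate on a common basis:
  material Q: σ_y = 43.70 MPa, ρ = 2467 kg/m³
  material D: σ_y = 324.0 MPa, ρ = 7833 kg/m³
  material D: M = 41.4 kN·m/kg
  material Q: M = 17.7 kN·m/kg
Highest index: material D.

material D, M = 41.4 kN·m/kg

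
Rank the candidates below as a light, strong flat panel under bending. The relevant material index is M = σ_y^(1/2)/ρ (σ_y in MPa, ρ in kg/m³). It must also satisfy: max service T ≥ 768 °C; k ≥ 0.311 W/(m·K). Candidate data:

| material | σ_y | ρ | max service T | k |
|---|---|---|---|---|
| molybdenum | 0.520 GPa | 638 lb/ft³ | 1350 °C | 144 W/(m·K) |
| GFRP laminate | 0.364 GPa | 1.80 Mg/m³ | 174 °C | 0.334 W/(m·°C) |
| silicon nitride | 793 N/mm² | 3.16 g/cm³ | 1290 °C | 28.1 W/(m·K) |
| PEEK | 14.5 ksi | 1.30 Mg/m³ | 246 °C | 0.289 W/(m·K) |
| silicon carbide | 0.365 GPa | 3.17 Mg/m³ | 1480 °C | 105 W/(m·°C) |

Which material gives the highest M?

Screen on constraints: max service T ≥ 768 °C; k ≥ 0.311 W/(m·K). Survivors: molybdenum, silicon nitride, silicon carbide.
Putting every candidate on a common basis:
  molybdenum: σ_y = 520.0 MPa, ρ = 10220 kg/m³
  silicon nitride: σ_y = 793.0 MPa, ρ = 3160 kg/m³
  silicon carbide: σ_y = 365.0 MPa, ρ = 3170 kg/m³
  silicon nitride: M = 8.91×10⁻³
  silicon carbide: M = 6.03×10⁻³
  molybdenum: M = 2.23×10⁻³
Silicon nitride ranks first.

silicon nitride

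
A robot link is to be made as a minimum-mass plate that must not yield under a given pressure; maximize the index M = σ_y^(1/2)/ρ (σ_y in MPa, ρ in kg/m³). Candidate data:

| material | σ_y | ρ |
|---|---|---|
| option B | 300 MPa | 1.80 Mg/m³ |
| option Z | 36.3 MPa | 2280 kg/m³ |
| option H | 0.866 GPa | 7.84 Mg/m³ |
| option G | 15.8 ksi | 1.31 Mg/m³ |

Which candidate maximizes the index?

After converting to SI:
  option B: σ_y = 300.0 MPa, ρ = 1800 kg/m³
  option Z: σ_y = 36.30 MPa, ρ = 2280 kg/m³
  option H: σ_y = 866.0 MPa, ρ = 7840 kg/m³
  option G: σ_y = 108.9 MPa, ρ = 1310 kg/m³
  option B: M = 9.62×10⁻³
  option G: M = 7.97×10⁻³
  option H: M = 3.75×10⁻³
  option Z: M = 2.64×10⁻³
Highest index: option B.

option B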